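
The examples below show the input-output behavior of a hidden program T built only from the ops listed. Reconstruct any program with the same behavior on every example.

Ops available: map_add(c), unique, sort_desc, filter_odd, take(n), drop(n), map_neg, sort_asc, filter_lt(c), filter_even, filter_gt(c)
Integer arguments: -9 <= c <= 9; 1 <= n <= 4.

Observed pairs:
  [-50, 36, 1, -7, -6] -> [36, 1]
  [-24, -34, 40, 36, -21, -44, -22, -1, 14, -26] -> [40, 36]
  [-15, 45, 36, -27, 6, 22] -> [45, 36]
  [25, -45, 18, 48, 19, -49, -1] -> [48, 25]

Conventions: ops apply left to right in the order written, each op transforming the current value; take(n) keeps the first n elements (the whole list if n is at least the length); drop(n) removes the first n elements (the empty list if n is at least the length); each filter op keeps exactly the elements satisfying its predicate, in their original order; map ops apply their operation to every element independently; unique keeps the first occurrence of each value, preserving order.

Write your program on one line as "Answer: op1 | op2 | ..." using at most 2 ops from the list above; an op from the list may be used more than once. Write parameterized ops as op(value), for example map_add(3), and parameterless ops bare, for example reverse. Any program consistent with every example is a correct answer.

sort_desc | take(2)

Check, running the answer program on each example:
  [-50, 36, 1, -7, -6] -> [36, 1, -6, -7, -50] -> [36, 1]
  [-24, -34, 40, 36, -21, -44, -22, -1, 14, -26] -> [40, 36, 14, -1, -21, -22, -24, -26, -34, -44] -> [40, 36]
  [-15, 45, 36, -27, 6, 22] -> [45, 36, 22, 6, -15, -27] -> [45, 36]
  [25, -45, 18, 48, 19, -49, -1] -> [48, 25, 19, 18, -1, -45, -49] -> [48, 25]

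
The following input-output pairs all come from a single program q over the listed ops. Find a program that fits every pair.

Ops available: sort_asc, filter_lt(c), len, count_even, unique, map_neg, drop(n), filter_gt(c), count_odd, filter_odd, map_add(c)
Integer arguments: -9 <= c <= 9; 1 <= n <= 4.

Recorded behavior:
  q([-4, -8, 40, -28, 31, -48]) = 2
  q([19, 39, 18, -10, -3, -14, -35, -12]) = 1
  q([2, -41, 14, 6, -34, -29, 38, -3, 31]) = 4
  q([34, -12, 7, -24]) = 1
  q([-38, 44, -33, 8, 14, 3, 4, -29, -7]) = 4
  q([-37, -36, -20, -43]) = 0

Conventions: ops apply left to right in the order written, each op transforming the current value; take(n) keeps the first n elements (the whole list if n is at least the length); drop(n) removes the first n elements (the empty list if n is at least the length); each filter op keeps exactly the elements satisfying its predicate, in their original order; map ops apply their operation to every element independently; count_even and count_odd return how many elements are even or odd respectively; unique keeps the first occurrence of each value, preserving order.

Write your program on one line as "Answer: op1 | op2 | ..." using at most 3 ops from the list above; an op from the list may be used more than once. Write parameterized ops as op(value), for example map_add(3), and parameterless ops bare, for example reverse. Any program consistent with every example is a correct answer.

filter_gt(-6) | count_even

Check, running the answer program on each example:
  [-4, -8, 40, -28, 31, -48] -> [-4, 40, 31] -> 2
  [19, 39, 18, -10, -3, -14, -35, -12] -> [19, 39, 18, -3] -> 1
  [2, -41, 14, 6, -34, -29, 38, -3, 31] -> [2, 14, 6, 38, -3, 31] -> 4
  [34, -12, 7, -24] -> [34, 7] -> 1
  [-38, 44, -33, 8, 14, 3, 4, -29, -7] -> [44, 8, 14, 3, 4] -> 4
  [-37, -36, -20, -43] -> [] -> 0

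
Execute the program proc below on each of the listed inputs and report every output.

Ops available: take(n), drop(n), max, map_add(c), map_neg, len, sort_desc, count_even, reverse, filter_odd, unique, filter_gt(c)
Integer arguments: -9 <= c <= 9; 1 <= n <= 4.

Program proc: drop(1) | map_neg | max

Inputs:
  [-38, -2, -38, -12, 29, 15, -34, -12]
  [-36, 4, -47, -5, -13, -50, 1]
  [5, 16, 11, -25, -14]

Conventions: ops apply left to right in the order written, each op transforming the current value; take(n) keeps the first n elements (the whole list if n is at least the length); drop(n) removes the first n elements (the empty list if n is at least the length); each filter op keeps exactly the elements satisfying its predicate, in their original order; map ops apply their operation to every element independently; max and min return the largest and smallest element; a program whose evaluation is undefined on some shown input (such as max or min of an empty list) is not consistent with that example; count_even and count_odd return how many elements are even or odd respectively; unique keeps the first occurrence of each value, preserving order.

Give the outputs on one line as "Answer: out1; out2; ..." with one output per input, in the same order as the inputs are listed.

Execution, op by op:
  [-38, -2, -38, -12, 29, 15, -34, -12] -> [-2, -38, -12, 29, 15, -34, -12] -> [2, 38, 12, -29, -15, 34, 12] -> 38
  [-36, 4, -47, -5, -13, -50, 1] -> [4, -47, -5, -13, -50, 1] -> [-4, 47, 5, 13, 50, -1] -> 50
  [5, 16, 11, -25, -14] -> [16, 11, -25, -14] -> [-16, -11, 25, 14] -> 25

38; 50; 25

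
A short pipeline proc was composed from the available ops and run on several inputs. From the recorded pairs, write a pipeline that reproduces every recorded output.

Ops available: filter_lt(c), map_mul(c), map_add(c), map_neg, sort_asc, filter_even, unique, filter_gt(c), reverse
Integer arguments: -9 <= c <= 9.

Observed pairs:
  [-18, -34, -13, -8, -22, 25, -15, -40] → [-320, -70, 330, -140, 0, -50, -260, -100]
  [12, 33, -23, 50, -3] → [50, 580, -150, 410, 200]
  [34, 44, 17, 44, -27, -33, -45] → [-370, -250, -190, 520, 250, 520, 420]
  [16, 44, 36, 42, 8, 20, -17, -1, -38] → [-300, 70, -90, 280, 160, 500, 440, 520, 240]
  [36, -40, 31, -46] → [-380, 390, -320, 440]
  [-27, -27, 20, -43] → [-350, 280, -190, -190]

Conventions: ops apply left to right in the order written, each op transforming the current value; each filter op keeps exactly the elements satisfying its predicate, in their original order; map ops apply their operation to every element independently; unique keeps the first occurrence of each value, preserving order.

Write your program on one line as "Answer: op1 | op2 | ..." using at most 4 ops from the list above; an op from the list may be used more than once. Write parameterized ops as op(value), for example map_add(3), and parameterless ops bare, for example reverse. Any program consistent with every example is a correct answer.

reverse | map_add(8) | map_mul(-5) | map_mul(-2)

Check, running the answer program on each example:
  [-18, -34, -13, -8, -22, 25, -15, -40] -> [-40, -15, 25, -22, -8, -13, -34, -18] -> [-32, -7, 33, -14, 0, -5, -26, -10] -> [160, 35, -165, 70, 0, 25, 130, 50] -> [-320, -70, 330, -140, 0, -50, -260, -100]
  [12, 33, -23, 50, -3] -> [-3, 50, -23, 33, 12] -> [5, 58, -15, 41, 20] -> [-25, -290, 75, -205, -100] -> [50, 580, -150, 410, 200]
  [34, 44, 17, 44, -27, -33, -45] -> [-45, -33, -27, 44, 17, 44, 34] -> [-37, -25, -19, 52, 25, 52, 42] -> [185, 125, 95, -260, -125, -260, -210] -> [-370, -250, -190, 520, 250, 520, 420]
  [16, 44, 36, 42, 8, 20, -17, -1, -38] -> [-38, -1, -17, 20, 8, 42, 36, 44, 16] -> [-30, 7, -9, 28, 16, 50, 44, 52, 24] -> [150, -35, 45, -140, -80, -250, -220, -260, -120] -> [-300, 70, -90, 280, 160, 500, 440, 520, 240]
  [36, -40, 31, -46] -> [-46, 31, -40, 36] -> [-38, 39, -32, 44] -> [190, -195, 160, -220] -> [-380, 390, -320, 440]
  [-27, -27, 20, -43] -> [-43, 20, -27, -27] -> [-35, 28, -19, -19] -> [175, -140, 95, 95] -> [-350, 280, -190, -190]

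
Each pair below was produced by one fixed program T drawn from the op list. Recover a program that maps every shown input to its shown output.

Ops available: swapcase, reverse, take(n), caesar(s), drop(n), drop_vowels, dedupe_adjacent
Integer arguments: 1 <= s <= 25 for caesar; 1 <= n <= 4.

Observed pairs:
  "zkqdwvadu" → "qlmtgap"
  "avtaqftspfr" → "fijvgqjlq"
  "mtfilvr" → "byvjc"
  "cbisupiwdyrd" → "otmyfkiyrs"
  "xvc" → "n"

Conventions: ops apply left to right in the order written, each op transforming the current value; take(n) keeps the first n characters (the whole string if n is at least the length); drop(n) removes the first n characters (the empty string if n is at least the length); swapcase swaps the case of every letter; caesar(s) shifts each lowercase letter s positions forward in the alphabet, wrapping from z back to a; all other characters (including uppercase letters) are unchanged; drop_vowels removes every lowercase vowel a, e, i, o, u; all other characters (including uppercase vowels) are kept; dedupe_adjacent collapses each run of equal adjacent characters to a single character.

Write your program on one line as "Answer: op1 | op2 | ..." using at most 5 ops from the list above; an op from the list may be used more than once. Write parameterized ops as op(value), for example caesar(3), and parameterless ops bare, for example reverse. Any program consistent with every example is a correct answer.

reverse | caesar(16) | drop(1) | drop(1)

Check, running the answer program on each example:
  "zkqdwvadu" -> "udavwdqkz" -> "ktqlmtgap" -> "tqlmtgap" -> "qlmtgap"
  "avtaqftspfr" -> "rfpstfqatva" -> "hvfijvgqjlq" -> "vfijvgqjlq" -> "fijvgqjlq"
  "mtfilvr" -> "rvliftm" -> "hlbyvjc" -> "lbyvjc" -> "byvjc"
  "cbisupiwdyrd" -> "drydwipusibc" -> "thotmyfkiyrs" -> "hotmyfkiyrs" -> "otmyfkiyrs"
  "xvc" -> "cvx" -> "sln" -> "ln" -> "n"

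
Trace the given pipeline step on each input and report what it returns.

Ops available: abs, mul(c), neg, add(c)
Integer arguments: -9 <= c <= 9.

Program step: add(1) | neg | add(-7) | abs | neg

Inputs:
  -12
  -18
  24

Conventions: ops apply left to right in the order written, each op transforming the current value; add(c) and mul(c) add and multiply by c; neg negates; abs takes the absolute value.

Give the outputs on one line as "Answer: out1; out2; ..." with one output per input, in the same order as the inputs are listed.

Execution, op by op:
  -12 -> -11 -> 11 -> 4 -> 4 -> -4
  -18 -> -17 -> 17 -> 10 -> 10 -> -10
  24 -> 25 -> -25 -> -32 -> 32 -> -32

-4; -10; -32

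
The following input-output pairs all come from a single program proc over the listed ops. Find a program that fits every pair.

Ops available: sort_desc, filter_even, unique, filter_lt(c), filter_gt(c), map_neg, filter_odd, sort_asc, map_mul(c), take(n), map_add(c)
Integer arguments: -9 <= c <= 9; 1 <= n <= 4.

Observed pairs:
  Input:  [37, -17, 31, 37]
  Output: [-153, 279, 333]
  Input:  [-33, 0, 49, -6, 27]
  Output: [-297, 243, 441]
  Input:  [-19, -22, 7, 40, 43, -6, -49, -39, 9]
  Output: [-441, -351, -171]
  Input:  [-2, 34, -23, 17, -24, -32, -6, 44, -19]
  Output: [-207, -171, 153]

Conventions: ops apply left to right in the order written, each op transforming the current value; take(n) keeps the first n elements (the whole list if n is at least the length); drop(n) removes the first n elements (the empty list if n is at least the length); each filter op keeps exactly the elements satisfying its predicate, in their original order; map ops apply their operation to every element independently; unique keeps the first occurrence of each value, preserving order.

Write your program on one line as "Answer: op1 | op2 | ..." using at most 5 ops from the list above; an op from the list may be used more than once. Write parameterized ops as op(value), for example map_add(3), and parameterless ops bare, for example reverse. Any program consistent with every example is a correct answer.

sort_asc | filter_odd | map_mul(9) | take(4) | take(3)

Check, running the answer program on each example:
  [37, -17, 31, 37] -> [-17, 31, 37, 37] -> [-17, 31, 37, 37] -> [-153, 279, 333, 333] -> [-153, 279, 333, 333] -> [-153, 279, 333]
  [-33, 0, 49, -6, 27] -> [-33, -6, 0, 27, 49] -> [-33, 27, 49] -> [-297, 243, 441] -> [-297, 243, 441] -> [-297, 243, 441]
  [-19, -22, 7, 40, 43, -6, -49, -39, 9] -> [-49, -39, -22, -19, -6, 7, 9, 40, 43] -> [-49, -39, -19, 7, 9, 43] -> [-441, -351, -171, 63, 81, 387] -> [-441, -351, -171, 63] -> [-441, -351, -171]
  [-2, 34, -23, 17, -24, -32, -6, 44, -19] -> [-32, -24, -23, -19, -6, -2, 17, 34, 44] -> [-23, -19, 17] -> [-207, -171, 153] -> [-207, -171, 153] -> [-207, -171, 153]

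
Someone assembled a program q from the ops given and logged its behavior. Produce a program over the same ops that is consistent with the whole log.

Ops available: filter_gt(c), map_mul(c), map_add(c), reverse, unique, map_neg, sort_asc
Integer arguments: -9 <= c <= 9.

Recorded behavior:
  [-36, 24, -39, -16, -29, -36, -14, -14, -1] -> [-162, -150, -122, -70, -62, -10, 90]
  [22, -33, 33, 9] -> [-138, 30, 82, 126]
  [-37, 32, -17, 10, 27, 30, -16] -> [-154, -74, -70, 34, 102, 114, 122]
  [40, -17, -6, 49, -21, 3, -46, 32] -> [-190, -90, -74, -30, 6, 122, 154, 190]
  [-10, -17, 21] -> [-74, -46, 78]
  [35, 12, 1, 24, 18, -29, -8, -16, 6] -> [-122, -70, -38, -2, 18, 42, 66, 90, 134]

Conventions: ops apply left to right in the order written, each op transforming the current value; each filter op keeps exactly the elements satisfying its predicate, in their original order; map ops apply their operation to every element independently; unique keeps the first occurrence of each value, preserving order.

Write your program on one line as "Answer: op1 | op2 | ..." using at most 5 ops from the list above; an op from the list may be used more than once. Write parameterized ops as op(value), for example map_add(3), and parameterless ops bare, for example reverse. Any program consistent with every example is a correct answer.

unique | map_mul(-4) | map_neg | sort_asc | map_add(-6)

Check, running the answer program on each example:
  [-36, 24, -39, -16, -29, -36, -14, -14, -1] -> [-36, 24, -39, -16, -29, -14, -1] -> [144, -96, 156, 64, 116, 56, 4] -> [-144, 96, -156, -64, -116, -56, -4] -> [-156, -144, -116, -64, -56, -4, 96] -> [-162, -150, -122, -70, -62, -10, 90]
  [22, -33, 33, 9] -> [22, -33, 33, 9] -> [-88, 132, -132, -36] -> [88, -132, 132, 36] -> [-132, 36, 88, 132] -> [-138, 30, 82, 126]
  [-37, 32, -17, 10, 27, 30, -16] -> [-37, 32, -17, 10, 27, 30, -16] -> [148, -128, 68, -40, -108, -120, 64] -> [-148, 128, -68, 40, 108, 120, -64] -> [-148, -68, -64, 40, 108, 120, 128] -> [-154, -74, -70, 34, 102, 114, 122]
  [40, -17, -6, 49, -21, 3, -46, 32] -> [40, -17, -6, 49, -21, 3, -46, 32] -> [-160, 68, 24, -196, 84, -12, 184, -128] -> [160, -68, -24, 196, -84, 12, -184, 128] -> [-184, -84, -68, -24, 12, 128, 160, 196] -> [-190, -90, -74, -30, 6, 122, 154, 190]
  [-10, -17, 21] -> [-10, -17, 21] -> [40, 68, -84] -> [-40, -68, 84] -> [-68, -40, 84] -> [-74, -46, 78]
  [35, 12, 1, 24, 18, -29, -8, -16, 6] -> [35, 12, 1, 24, 18, -29, -8, -16, 6] -> [-140, -48, -4, -96, -72, 116, 32, 64, -24] -> [140, 48, 4, 96, 72, -116, -32, -64, 24] -> [-116, -64, -32, 4, 24, 48, 72, 96, 140] -> [-122, -70, -38, -2, 18, 42, 66, 90, 134]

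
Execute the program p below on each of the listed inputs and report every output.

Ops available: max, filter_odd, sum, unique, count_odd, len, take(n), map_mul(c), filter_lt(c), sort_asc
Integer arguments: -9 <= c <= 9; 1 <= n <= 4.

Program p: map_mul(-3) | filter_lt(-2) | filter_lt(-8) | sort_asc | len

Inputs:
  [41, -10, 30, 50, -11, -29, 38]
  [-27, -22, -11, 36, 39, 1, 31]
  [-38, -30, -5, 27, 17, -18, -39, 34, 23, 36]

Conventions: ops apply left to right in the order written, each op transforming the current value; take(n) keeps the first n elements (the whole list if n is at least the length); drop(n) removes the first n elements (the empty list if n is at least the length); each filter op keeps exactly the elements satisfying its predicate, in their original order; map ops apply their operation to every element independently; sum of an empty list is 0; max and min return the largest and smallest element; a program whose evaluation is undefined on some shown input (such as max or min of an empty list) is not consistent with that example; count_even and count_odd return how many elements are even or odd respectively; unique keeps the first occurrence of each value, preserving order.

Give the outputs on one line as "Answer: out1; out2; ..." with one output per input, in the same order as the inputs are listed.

Execution, op by op:
  [41, -10, 30, 50, -11, -29, 38] -> [-123, 30, -90, -150, 33, 87, -114] -> [-123, -90, -150, -114] -> [-123, -90, -150, -114] -> [-150, -123, -114, -90] -> 4
  [-27, -22, -11, 36, 39, 1, 31] -> [81, 66, 33, -108, -117, -3, -93] -> [-108, -117, -3, -93] -> [-108, -117, -93] -> [-117, -108, -93] -> 3
  [-38, -30, -5, 27, 17, -18, -39, 34, 23, 36] -> [114, 90, 15, -81, -51, 54, 117, -102, -69, -108] -> [-81, -51, -102, -69, -108] -> [-81, -51, -102, -69, -108] -> [-108, -102, -81, -69, -51] -> 5

4; 3; 5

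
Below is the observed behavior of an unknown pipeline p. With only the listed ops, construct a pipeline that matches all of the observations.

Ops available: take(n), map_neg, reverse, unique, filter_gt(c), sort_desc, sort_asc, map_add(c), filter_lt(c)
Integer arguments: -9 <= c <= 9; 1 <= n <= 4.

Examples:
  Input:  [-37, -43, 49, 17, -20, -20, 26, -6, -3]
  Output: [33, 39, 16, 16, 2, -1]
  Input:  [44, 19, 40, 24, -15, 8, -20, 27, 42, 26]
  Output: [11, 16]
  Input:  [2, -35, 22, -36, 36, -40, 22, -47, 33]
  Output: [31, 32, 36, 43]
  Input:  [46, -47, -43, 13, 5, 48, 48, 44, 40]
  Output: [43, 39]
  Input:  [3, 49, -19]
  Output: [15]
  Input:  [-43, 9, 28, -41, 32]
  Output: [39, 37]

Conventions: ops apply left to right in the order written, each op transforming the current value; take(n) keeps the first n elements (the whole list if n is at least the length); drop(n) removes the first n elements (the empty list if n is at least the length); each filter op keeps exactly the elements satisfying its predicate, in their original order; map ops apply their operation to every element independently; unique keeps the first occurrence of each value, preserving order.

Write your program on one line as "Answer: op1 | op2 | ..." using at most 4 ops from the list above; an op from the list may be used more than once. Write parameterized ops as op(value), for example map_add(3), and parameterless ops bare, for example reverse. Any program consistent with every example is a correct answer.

map_add(4) | map_neg | filter_gt(-4)

Check, running the answer program on each example:
  [-37, -43, 49, 17, -20, -20, 26, -6, -3] -> [-33, -39, 53, 21, -16, -16, 30, -2, 1] -> [33, 39, -53, -21, 16, 16, -30, 2, -1] -> [33, 39, 16, 16, 2, -1]
  [44, 19, 40, 24, -15, 8, -20, 27, 42, 26] -> [48, 23, 44, 28, -11, 12, -16, 31, 46, 30] -> [-48, -23, -44, -28, 11, -12, 16, -31, -46, -30] -> [11, 16]
  [2, -35, 22, -36, 36, -40, 22, -47, 33] -> [6, -31, 26, -32, 40, -36, 26, -43, 37] -> [-6, 31, -26, 32, -40, 36, -26, 43, -37] -> [31, 32, 36, 43]
  [46, -47, -43, 13, 5, 48, 48, 44, 40] -> [50, -43, -39, 17, 9, 52, 52, 48, 44] -> [-50, 43, 39, -17, -9, -52, -52, -48, -44] -> [43, 39]
  [3, 49, -19] -> [7, 53, -15] -> [-7, -53, 15] -> [15]
  [-43, 9, 28, -41, 32] -> [-39, 13, 32, -37, 36] -> [39, -13, -32, 37, -36] -> [39, 37]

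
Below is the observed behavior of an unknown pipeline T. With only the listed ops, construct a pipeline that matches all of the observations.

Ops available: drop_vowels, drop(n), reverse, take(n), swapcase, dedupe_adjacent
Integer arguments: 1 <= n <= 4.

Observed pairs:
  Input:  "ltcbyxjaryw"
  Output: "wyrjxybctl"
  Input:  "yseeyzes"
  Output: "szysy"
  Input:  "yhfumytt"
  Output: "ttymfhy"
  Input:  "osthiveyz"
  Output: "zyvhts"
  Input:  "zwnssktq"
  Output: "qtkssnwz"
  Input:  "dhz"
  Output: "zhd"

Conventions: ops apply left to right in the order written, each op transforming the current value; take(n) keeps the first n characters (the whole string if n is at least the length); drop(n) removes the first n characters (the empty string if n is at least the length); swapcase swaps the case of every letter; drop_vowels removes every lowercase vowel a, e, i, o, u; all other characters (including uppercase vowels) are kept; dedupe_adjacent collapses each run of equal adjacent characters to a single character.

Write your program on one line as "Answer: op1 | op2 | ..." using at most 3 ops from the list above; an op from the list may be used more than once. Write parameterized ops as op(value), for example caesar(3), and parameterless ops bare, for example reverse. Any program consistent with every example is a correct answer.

reverse | drop_vowels

Check, running the answer program on each example:
  "ltcbyxjaryw" -> "wyrajxybctl" -> "wyrjxybctl"
  "yseeyzes" -> "sezyeesy" -> "szysy"
  "yhfumytt" -> "ttymufhy" -> "ttymfhy"
  "osthiveyz" -> "zyevihtso" -> "zyvhts"
  "zwnssktq" -> "qtkssnwz" -> "qtkssnwz"
  "dhz" -> "zhd" -> "zhd"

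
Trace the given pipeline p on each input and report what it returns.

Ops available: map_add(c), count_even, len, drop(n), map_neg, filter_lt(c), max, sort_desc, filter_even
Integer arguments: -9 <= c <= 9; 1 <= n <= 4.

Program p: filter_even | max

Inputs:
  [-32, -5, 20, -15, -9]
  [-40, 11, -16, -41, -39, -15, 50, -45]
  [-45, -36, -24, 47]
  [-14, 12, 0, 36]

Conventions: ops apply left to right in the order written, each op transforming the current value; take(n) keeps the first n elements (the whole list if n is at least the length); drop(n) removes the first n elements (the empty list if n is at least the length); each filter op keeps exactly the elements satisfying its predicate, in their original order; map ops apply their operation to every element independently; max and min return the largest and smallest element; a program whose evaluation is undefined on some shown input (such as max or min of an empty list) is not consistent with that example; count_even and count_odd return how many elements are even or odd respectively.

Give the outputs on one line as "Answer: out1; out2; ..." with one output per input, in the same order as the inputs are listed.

20; 50; -24; 36

Execution, op by op:
  [-32, -5, 20, -15, -9] -> [-32, 20] -> 20
  [-40, 11, -16, -41, -39, -15, 50, -45] -> [-40, -16, 50] -> 50
  [-45, -36, -24, 47] -> [-36, -24] -> -24
  [-14, 12, 0, 36] -> [-14, 12, 0, 36] -> 36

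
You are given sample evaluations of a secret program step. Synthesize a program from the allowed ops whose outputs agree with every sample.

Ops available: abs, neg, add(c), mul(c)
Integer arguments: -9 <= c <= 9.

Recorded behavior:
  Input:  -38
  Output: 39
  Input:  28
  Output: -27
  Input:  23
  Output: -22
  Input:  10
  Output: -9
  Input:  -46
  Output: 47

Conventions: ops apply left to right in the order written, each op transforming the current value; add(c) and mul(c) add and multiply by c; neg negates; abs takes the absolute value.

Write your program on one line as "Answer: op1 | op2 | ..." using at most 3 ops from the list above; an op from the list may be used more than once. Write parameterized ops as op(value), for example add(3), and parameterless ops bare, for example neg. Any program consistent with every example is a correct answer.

add(-1) | neg

Check, running the answer program on each example:
  -38 -> -39 -> 39
  28 -> 27 -> -27
  23 -> 22 -> -22
  10 -> 9 -> -9
  -46 -> -47 -> 47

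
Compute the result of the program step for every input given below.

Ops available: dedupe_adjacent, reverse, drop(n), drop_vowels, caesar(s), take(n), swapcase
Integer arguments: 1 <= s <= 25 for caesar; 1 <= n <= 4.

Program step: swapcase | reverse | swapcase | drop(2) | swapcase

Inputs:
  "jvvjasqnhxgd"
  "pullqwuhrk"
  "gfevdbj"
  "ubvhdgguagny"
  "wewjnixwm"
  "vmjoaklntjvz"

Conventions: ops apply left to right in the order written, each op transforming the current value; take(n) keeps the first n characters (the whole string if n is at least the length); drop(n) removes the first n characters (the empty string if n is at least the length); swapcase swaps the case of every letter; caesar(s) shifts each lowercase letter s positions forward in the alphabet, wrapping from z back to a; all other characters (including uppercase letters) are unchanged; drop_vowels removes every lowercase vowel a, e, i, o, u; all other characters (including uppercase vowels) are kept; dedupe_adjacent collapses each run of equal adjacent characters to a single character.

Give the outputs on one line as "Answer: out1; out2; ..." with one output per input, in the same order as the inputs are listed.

"XHNQSAJVVJ"; "HUWQLLUP"; "DVEFG"; "GAUGGDHVBU"; "XINJWEW"; "JTNLKAOJMV"

Execution, op by op:
  "jvvjasqnhxgd" -> "JVVJASQNHXGD" -> "DGXHNQSAJVVJ" -> "dgxhnqsajvvj" -> "xhnqsajvvj" -> "XHNQSAJVVJ"
  "pullqwuhrk" -> "PULLQWUHRK" -> "KRHUWQLLUP" -> "krhuwqllup" -> "huwqllup" -> "HUWQLLUP"
  "gfevdbj" -> "GFEVDBJ" -> "JBDVEFG" -> "jbdvefg" -> "dvefg" -> "DVEFG"
  "ubvhdgguagny" -> "UBVHDGGUAGNY" -> "YNGAUGGDHVBU" -> "yngauggdhvbu" -> "gauggdhvbu" -> "GAUGGDHVBU"
  "wewjnixwm" -> "WEWJNIXWM" -> "MWXINJWEW" -> "mwxinjwew" -> "xinjwew" -> "XINJWEW"
  "vmjoaklntjvz" -> "VMJOAKLNTJVZ" -> "ZVJTNLKAOJMV" -> "zvjtnlkaojmv" -> "jtnlkaojmv" -> "JTNLKAOJMV"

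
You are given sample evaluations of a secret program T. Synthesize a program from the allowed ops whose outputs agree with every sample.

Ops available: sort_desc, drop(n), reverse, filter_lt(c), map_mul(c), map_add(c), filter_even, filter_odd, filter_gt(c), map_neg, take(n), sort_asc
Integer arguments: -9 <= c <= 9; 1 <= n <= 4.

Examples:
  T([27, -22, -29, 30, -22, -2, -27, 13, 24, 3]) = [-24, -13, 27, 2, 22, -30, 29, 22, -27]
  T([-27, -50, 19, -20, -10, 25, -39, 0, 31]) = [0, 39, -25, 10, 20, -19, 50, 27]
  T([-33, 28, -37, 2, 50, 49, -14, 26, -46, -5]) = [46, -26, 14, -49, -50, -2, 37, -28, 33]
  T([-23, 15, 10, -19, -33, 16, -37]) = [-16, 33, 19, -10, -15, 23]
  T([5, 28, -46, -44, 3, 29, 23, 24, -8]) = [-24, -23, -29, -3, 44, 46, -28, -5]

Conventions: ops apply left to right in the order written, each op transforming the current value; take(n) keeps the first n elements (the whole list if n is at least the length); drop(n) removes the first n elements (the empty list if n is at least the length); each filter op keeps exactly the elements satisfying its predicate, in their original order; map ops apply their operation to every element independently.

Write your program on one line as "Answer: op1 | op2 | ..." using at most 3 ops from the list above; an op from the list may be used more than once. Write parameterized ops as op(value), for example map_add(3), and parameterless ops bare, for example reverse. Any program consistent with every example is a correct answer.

map_neg | reverse | drop(1)

Check, running the answer program on each example:
  [27, -22, -29, 30, -22, -2, -27, 13, 24, 3] -> [-27, 22, 29, -30, 22, 2, 27, -13, -24, -3] -> [-3, -24, -13, 27, 2, 22, -30, 29, 22, -27] -> [-24, -13, 27, 2, 22, -30, 29, 22, -27]
  [-27, -50, 19, -20, -10, 25, -39, 0, 31] -> [27, 50, -19, 20, 10, -25, 39, 0, -31] -> [-31, 0, 39, -25, 10, 20, -19, 50, 27] -> [0, 39, -25, 10, 20, -19, 50, 27]
  [-33, 28, -37, 2, 50, 49, -14, 26, -46, -5] -> [33, -28, 37, -2, -50, -49, 14, -26, 46, 5] -> [5, 46, -26, 14, -49, -50, -2, 37, -28, 33] -> [46, -26, 14, -49, -50, -2, 37, -28, 33]
  [-23, 15, 10, -19, -33, 16, -37] -> [23, -15, -10, 19, 33, -16, 37] -> [37, -16, 33, 19, -10, -15, 23] -> [-16, 33, 19, -10, -15, 23]
  [5, 28, -46, -44, 3, 29, 23, 24, -8] -> [-5, -28, 46, 44, -3, -29, -23, -24, 8] -> [8, -24, -23, -29, -3, 44, 46, -28, -5] -> [-24, -23, -29, -3, 44, 46, -28, -5]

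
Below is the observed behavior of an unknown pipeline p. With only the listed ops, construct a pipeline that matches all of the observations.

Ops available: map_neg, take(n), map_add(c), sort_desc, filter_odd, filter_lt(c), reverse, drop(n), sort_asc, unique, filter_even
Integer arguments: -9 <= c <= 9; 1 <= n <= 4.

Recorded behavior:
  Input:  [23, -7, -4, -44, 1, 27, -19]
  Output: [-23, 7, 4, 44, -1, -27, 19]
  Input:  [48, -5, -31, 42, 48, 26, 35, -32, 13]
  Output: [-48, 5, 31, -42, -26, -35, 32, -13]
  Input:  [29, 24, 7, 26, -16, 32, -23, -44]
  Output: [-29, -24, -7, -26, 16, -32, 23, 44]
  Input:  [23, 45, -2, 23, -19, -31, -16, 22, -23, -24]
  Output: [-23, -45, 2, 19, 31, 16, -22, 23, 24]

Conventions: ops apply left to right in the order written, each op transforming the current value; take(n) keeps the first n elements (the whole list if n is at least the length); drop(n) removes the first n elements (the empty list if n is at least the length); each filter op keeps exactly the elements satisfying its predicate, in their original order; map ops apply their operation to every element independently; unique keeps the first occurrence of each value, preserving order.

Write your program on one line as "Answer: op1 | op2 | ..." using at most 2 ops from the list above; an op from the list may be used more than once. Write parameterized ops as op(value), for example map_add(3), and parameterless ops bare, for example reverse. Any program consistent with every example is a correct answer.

unique | map_neg

Check, running the answer program on each example:
  [23, -7, -4, -44, 1, 27, -19] -> [23, -7, -4, -44, 1, 27, -19] -> [-23, 7, 4, 44, -1, -27, 19]
  [48, -5, -31, 42, 48, 26, 35, -32, 13] -> [48, -5, -31, 42, 26, 35, -32, 13] -> [-48, 5, 31, -42, -26, -35, 32, -13]
  [29, 24, 7, 26, -16, 32, -23, -44] -> [29, 24, 7, 26, -16, 32, -23, -44] -> [-29, -24, -7, -26, 16, -32, 23, 44]
  [23, 45, -2, 23, -19, -31, -16, 22, -23, -24] -> [23, 45, -2, -19, -31, -16, 22, -23, -24] -> [-23, -45, 2, 19, 31, 16, -22, 23, 24]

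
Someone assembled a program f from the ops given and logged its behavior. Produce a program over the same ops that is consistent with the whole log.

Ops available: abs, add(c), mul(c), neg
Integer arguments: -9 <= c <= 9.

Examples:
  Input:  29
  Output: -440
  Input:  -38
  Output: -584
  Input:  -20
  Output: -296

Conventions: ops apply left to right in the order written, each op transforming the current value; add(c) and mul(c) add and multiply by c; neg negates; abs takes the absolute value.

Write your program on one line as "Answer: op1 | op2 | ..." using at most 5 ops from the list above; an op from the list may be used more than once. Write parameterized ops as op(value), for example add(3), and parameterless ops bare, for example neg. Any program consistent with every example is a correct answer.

mul(-4) | abs | add(-6) | mul(-4)

Check, running the answer program on each example:
  29 -> -116 -> 116 -> 110 -> -440
  -38 -> 152 -> 152 -> 146 -> -584
  -20 -> 80 -> 80 -> 74 -> -296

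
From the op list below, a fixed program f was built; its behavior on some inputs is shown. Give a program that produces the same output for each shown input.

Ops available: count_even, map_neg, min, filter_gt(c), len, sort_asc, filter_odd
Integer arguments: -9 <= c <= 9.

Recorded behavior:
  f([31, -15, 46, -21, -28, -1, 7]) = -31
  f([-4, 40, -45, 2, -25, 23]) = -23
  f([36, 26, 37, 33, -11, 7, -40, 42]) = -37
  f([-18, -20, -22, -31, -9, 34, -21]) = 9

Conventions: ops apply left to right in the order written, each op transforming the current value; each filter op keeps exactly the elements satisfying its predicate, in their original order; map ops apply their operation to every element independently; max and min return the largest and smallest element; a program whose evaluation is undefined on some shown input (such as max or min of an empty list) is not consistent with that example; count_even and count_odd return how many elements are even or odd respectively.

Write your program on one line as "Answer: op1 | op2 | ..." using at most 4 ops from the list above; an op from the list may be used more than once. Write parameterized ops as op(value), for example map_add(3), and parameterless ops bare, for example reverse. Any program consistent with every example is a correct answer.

map_neg | sort_asc | filter_odd | min

Check, running the answer program on each example:
  [31, -15, 46, -21, -28, -1, 7] -> [-31, 15, -46, 21, 28, 1, -7] -> [-46, -31, -7, 1, 15, 21, 28] -> [-31, -7, 1, 15, 21] -> -31
  [-4, 40, -45, 2, -25, 23] -> [4, -40, 45, -2, 25, -23] -> [-40, -23, -2, 4, 25, 45] -> [-23, 25, 45] -> -23
  [36, 26, 37, 33, -11, 7, -40, 42] -> [-36, -26, -37, -33, 11, -7, 40, -42] -> [-42, -37, -36, -33, -26, -7, 11, 40] -> [-37, -33, -7, 11] -> -37
  [-18, -20, -22, -31, -9, 34, -21] -> [18, 20, 22, 31, 9, -34, 21] -> [-34, 9, 18, 20, 21, 22, 31] -> [9, 21, 31] -> 9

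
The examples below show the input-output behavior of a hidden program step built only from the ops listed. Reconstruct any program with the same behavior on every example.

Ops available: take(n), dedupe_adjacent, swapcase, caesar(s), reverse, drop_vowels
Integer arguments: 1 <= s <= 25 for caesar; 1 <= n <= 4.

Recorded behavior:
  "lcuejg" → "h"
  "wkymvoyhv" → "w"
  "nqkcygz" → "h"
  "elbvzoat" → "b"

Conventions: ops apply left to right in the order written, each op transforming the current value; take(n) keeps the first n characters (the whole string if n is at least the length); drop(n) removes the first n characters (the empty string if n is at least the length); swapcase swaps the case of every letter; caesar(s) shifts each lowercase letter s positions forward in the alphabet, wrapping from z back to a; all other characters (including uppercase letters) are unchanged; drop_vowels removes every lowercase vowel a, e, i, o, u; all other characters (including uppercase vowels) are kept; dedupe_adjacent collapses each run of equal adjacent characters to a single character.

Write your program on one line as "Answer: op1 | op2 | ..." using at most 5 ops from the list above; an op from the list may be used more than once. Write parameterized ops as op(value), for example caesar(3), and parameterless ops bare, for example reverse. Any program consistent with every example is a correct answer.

caesar(1) | reverse | drop_vowels | take(1)

Check, running the answer program on each example:
  "lcuejg" -> "mdvfkh" -> "hkfvdm" -> "hkfvdm" -> "h"
  "wkymvoyhv" -> "xlznwpziw" -> "wizpwnzlx" -> "wzpwnzlx" -> "w"
  "nqkcygz" -> "orldzha" -> "ahzdlro" -> "hzdlr" -> "h"
  "elbvzoat" -> "fmcwapbu" -> "ubpawcmf" -> "bpwcmf" -> "b"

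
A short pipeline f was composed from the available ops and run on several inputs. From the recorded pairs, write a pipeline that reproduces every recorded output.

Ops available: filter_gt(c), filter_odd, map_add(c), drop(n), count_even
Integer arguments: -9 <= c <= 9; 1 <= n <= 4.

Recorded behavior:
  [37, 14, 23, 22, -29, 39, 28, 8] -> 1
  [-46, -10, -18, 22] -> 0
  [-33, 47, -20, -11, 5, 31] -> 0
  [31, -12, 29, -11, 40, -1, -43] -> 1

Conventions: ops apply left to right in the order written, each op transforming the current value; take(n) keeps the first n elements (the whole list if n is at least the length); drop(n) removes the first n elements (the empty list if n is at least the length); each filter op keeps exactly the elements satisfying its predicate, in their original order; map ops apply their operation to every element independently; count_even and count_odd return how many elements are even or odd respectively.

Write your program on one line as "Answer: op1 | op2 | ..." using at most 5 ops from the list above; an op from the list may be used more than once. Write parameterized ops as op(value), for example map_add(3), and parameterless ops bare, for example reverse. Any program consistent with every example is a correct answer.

filter_gt(-9) | map_add(5) | map_add(-2) | drop(3) | count_even

Check, running the answer program on each example:
  [37, 14, 23, 22, -29, 39, 28, 8] -> [37, 14, 23, 22, 39, 28, 8] -> [42, 19, 28, 27, 44, 33, 13] -> [40, 17, 26, 25, 42, 31, 11] -> [25, 42, 31, 11] -> 1
  [-46, -10, -18, 22] -> [22] -> [27] -> [25] -> [] -> 0
  [-33, 47, -20, -11, 5, 31] -> [47, 5, 31] -> [52, 10, 36] -> [50, 8, 34] -> [] -> 0
  [31, -12, 29, -11, 40, -1, -43] -> [31, 29, 40, -1] -> [36, 34, 45, 4] -> [34, 32, 43, 2] -> [2] -> 1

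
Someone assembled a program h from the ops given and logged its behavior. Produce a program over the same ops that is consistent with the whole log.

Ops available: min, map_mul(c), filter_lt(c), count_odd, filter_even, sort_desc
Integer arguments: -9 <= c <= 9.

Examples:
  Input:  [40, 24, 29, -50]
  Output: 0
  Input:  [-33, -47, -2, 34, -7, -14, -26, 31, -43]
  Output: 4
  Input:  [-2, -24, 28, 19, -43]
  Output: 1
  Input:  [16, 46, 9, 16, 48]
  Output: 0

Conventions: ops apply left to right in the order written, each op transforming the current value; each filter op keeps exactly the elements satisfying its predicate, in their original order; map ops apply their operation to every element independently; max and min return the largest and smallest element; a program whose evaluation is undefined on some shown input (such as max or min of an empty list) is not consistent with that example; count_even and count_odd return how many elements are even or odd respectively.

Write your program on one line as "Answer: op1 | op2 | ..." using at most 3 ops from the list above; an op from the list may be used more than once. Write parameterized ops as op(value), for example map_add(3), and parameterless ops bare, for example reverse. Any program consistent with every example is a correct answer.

filter_lt(9) | sort_desc | count_odd

Check, running the answer program on each example:
  [40, 24, 29, -50] -> [-50] -> [-50] -> 0
  [-33, -47, -2, 34, -7, -14, -26, 31, -43] -> [-33, -47, -2, -7, -14, -26, -43] -> [-2, -7, -14, -26, -33, -43, -47] -> 4
  [-2, -24, 28, 19, -43] -> [-2, -24, -43] -> [-2, -24, -43] -> 1
  [16, 46, 9, 16, 48] -> [] -> [] -> 0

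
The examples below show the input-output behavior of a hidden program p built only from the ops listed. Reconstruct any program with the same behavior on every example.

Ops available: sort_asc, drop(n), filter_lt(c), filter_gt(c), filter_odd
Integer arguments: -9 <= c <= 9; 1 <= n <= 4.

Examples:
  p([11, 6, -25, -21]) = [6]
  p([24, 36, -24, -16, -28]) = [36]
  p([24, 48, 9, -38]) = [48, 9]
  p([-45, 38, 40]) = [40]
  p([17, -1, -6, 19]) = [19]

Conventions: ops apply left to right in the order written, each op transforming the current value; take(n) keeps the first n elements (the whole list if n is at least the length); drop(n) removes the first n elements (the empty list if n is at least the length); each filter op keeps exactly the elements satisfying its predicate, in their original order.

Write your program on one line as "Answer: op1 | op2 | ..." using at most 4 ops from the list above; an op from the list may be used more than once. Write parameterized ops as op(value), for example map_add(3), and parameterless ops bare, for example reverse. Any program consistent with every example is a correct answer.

filter_gt(-5) | filter_gt(1) | drop(1)

Check, running the answer program on each example:
  [11, 6, -25, -21] -> [11, 6] -> [11, 6] -> [6]
  [24, 36, -24, -16, -28] -> [24, 36] -> [24, 36] -> [36]
  [24, 48, 9, -38] -> [24, 48, 9] -> [24, 48, 9] -> [48, 9]
  [-45, 38, 40] -> [38, 40] -> [38, 40] -> [40]
  [17, -1, -6, 19] -> [17, -1, 19] -> [17, 19] -> [19]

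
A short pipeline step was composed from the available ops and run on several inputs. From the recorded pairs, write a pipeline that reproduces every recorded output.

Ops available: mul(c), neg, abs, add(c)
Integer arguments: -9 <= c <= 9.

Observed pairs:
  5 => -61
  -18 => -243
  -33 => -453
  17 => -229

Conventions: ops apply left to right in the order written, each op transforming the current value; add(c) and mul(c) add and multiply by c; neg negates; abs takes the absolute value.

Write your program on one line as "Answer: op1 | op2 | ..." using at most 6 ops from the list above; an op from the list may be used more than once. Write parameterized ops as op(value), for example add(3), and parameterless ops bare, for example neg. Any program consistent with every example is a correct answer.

abs | mul(2) | neg | mul(-7) | add(-9) | neg

Check, running the answer program on each example:
  5 -> 5 -> 10 -> -10 -> 70 -> 61 -> -61
  -18 -> 18 -> 36 -> -36 -> 252 -> 243 -> -243
  -33 -> 33 -> 66 -> -66 -> 462 -> 453 -> -453
  17 -> 17 -> 34 -> -34 -> 238 -> 229 -> -229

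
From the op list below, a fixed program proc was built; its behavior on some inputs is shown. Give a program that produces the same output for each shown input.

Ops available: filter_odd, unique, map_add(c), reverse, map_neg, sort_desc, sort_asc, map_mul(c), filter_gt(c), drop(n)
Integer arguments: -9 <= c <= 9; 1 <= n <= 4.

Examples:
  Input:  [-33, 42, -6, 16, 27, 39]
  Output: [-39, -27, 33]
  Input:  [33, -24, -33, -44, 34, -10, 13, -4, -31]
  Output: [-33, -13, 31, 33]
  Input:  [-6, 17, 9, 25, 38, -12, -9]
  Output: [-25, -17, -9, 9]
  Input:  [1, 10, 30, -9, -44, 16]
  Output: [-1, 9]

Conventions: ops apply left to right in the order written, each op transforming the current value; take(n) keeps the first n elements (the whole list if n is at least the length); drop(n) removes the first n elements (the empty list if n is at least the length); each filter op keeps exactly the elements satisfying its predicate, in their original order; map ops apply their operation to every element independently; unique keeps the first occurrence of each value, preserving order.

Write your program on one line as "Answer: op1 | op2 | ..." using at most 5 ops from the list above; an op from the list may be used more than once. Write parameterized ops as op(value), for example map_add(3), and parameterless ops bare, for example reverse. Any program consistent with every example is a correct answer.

reverse | sort_asc | map_neg | filter_odd | sort_asc

Check, running the answer program on each example:
  [-33, 42, -6, 16, 27, 39] -> [39, 27, 16, -6, 42, -33] -> [-33, -6, 16, 27, 39, 42] -> [33, 6, -16, -27, -39, -42] -> [33, -27, -39] -> [-39, -27, 33]
  [33, -24, -33, -44, 34, -10, 13, -4, -31] -> [-31, -4, 13, -10, 34, -44, -33, -24, 33] -> [-44, -33, -31, -24, -10, -4, 13, 33, 34] -> [44, 33, 31, 24, 10, 4, -13, -33, -34] -> [33, 31, -13, -33] -> [-33, -13, 31, 33]
  [-6, 17, 9, 25, 38, -12, -9] -> [-9, -12, 38, 25, 9, 17, -6] -> [-12, -9, -6, 9, 17, 25, 38] -> [12, 9, 6, -9, -17, -25, -38] -> [9, -9, -17, -25] -> [-25, -17, -9, 9]
  [1, 10, 30, -9, -44, 16] -> [16, -44, -9, 30, 10, 1] -> [-44, -9, 1, 10, 16, 30] -> [44, 9, -1, -10, -16, -30] -> [9, -1] -> [-1, 9]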